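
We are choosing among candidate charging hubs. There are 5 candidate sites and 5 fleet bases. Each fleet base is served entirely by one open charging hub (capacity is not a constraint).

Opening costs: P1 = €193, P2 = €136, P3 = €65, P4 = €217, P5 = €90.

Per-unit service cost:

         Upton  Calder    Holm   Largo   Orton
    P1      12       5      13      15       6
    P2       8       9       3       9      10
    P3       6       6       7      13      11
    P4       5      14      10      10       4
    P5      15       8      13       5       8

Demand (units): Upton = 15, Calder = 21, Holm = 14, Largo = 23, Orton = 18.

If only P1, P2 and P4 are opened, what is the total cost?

Total cost: 1047

Each fleet base is assigned to its cheapest site among the open ones.
{P1, P2, P4}: Upton→P4 5·15=75, Calder→P1 5·21=105, Holm→P2 3·14=42, Largo→P2 9·23=207, Orton→P4 4·18=72. Service 501; fixed 546; total 1047.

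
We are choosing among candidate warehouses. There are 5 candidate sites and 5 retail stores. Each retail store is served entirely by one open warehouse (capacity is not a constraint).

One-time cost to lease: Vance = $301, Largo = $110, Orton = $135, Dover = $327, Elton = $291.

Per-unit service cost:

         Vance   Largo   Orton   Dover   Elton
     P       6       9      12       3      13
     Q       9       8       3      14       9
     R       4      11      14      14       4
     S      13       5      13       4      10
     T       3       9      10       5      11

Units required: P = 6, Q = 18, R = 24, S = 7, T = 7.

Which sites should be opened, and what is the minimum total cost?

Open Largo only; minimum total cost 670.

For any fixed open set, each retail store goes to its cheapest open site; total = fixed + service.
{Largo}: P→Largo 9·6=54, Q→Largo 8·18=144, R→Largo 11·24=264, S→Largo 5·7=35, T→Largo 9·7=63. Service 560; fixed 110; total 670.
{Vance}: P→Vance 6·6=36, Q→Vance 9·18=162, R→Vance 4·24=96, S→Vance 13·7=91, T→Vance 3·7=21. Service 406; fixed 301; total 707.
{Largo, Orton}: P→Largo 9·6=54, Q→Orton 3·18=54, R→Largo 11·24=264, S→Largo 5·7=35, T→Largo 9·7=63. Service 470; fixed 245; total 715.
{Vance, Largo, Orton, Dover, Elton}: P→Dover 3·6=18, Q→Orton 3·18=54, R→Vance 4·24=96, S→Dover 4·7=28, T→Vance 3·7=21. Service 217; fixed 1164; total 1381.
No other subset beats 670.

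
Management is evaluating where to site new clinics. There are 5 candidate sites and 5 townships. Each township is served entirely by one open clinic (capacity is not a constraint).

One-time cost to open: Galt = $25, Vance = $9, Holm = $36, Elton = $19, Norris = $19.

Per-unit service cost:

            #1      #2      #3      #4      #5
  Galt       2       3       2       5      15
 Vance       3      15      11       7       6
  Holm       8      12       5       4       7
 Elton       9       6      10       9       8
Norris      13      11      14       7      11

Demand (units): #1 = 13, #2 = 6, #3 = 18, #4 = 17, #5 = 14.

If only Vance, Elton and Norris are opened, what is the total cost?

Each township is assigned to its cheapest site among the open ones.
{Vance, Elton, Norris}: #1→Vance 3·13=39, #2→Elton 6·6=36, #3→Elton 10·18=180, #4→Vance 7·17=119, #5→Vance 6·14=84. Service 458; fixed 47; total 505.

Total cost: 505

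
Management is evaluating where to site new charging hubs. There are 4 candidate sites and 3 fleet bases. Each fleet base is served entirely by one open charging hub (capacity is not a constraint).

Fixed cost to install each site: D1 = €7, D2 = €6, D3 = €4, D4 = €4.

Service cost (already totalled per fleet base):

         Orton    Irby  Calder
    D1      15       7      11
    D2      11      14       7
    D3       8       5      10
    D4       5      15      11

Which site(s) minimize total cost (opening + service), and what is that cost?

Open D3 only; minimum total cost 27.

For any fixed open set, each fleet base goes to its cheapest open site; total = fixed + service.
{D3}: Orton→D3 8, Irby→D3 5, Calder→D3 10. Service 23; fixed 4; total 27.
{D3, D4}: service 20 + fixed 8 = 28
{D2, D3}: service 20 + fixed 10 = 30
{D1, D2, D3, D4}: service 17 + fixed 21 = 38
No other subset beats 27.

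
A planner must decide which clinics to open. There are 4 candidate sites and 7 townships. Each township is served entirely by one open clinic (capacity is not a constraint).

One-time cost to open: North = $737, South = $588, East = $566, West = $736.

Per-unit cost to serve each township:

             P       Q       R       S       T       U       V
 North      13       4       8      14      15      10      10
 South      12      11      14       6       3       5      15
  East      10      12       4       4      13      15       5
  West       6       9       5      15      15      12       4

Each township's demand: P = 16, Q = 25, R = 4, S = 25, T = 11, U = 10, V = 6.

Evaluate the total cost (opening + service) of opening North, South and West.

Each township is assigned to its cheapest site among the open ones.
{North, South, West}: P→West 6·16=96, Q→North 4·25=100, R→West 5·4=20, S→South 6·25=150, T→South 3·11=33, U→South 5·10=50, V→West 4·6=24. Service 473; fixed 2061; total 2534.

Total cost: 2534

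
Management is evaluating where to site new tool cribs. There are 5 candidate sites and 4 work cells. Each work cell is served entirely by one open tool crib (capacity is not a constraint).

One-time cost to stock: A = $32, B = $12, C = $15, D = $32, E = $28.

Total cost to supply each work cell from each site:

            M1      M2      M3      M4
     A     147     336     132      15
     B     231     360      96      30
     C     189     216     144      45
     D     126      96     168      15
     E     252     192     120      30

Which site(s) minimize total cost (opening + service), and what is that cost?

Open B and D; minimum total cost 377.

For any fixed open set, each work cell goes to its cheapest open site; total = fixed + service.
{B, D}: M1→D 126, M2→D 96, M3→B 96, M4→D 15. Service 333; fixed 44; total 377.
{B, C, D}: service 333 + fixed 59 = 392
{B, D, E}: service 333 + fixed 72 = 405
{A, B, C, D, E}: M1→D 126, M2→D 96, M3→B 96, M4→A 15. Service 333; fixed 119; total 452.
No other subset beats 377.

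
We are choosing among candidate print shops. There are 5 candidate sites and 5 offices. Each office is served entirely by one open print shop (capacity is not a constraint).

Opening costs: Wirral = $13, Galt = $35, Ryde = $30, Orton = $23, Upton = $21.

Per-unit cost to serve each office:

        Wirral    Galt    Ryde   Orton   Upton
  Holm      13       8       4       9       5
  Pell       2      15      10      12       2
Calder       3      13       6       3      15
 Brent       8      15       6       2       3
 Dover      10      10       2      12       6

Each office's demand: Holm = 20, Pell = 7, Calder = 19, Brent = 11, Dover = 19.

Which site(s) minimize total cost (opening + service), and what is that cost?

Open Wirral, Ryde and Orton; minimum total cost 277.

For any fixed open set, each office goes to its cheapest open site; total = fixed + service.
{Wirral, Ryde, Orton}: Holm→Ryde 4·20=80, Pell→Wirral 2·7=14, Calder→Wirral 3·19=57, Brent→Orton 2·11=22, Dover→Ryde 2·19=38. Service 211; fixed 66; total 277.
{Ryde, Orton, Upton}: service 211 + fixed 74 = 285
{Wirral, Ryde, Upton}: service 222 + fixed 64 = 286
{Wirral, Galt, Ryde, Orton, Upton}: service 211 + fixed 122 = 333
No other subset beats 277.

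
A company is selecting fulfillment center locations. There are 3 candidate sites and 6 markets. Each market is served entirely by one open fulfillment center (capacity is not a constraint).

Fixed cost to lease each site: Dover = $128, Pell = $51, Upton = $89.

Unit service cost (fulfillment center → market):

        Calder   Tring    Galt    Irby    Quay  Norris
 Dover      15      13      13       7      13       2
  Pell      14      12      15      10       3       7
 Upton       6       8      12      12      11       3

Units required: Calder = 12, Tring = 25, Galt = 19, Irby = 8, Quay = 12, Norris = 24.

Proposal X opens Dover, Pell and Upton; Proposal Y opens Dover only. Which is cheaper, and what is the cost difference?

Proposal X is cheaper by 232.

Proposal X: {Dover, Pell, Upton}: Calder→Upton 6·12=72, Tring→Upton 8·25=200, Galt→Upton 12·19=228, Irby→Dover 7·8=56, Quay→Pell 3·12=36, Norris→Dover 2·24=48. Service 640; fixed 268; total 908.
Proposal Y: {Dover}: Calder→Dover 15·12=180, Tring→Dover 13·25=325, Galt→Dover 13·19=247, Irby→Dover 7·8=56, Quay→Dover 13·12=156, Norris→Dover 2·24=48. Service 1012; fixed 128; total 1140.
Difference: |908 − 1140| = 232.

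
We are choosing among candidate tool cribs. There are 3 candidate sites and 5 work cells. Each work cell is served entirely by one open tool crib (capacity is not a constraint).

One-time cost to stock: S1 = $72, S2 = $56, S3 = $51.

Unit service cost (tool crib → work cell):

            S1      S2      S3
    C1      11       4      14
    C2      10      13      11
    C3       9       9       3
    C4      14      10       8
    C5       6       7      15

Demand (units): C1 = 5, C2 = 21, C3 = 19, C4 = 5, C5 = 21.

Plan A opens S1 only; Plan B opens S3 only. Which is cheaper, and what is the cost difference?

Plan A: {S1}: C1→S1 11·5=55, C2→S1 10·21=210, C3→S1 9·19=171, C4→S1 14·5=70, C5→S1 6·21=126. Service 632; fixed 72; total 704.
Plan B: {S3}: C1→S3 14·5=70, C2→S3 11·21=231, C3→S3 3·19=57, C4→S3 8·5=40, C5→S3 15·21=315. Service 713; fixed 51; total 764.
Difference: |704 − 764| = 60.

Plan A is cheaper by 60.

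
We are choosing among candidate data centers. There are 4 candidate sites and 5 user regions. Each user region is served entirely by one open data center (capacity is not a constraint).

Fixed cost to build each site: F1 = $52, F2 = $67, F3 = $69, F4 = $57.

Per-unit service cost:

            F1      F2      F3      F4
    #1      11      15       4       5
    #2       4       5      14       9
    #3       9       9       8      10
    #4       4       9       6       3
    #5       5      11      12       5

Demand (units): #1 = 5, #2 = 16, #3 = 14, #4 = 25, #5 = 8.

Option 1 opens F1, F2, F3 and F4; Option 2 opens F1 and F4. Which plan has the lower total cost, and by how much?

Option 1: {F1, F2, F3, F4}: #1→F3 4·5=20, #2→F1 4·16=64, #3→F3 8·14=112, #4→F4 3·25=75, #5→F1 5·8=40. Service 311; fixed 245; total 556.
Option 2: {F1, F4}: #1→F4 5·5=25, #2→F1 4·16=64, #3→F1 9·14=126, #4→F4 3·25=75, #5→F1 5·8=40. Service 330; fixed 109; total 439.
Difference: |556 − 439| = 117.

Option 2 is cheaper by 117.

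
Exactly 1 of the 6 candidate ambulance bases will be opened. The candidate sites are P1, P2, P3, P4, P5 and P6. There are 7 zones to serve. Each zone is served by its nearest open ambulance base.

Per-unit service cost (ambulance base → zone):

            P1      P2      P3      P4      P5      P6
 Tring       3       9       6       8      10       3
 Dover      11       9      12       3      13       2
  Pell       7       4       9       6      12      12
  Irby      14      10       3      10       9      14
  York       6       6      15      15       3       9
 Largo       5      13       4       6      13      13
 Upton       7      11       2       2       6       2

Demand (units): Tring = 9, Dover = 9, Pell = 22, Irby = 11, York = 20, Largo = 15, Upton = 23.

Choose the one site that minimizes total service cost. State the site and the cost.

With exactly 1 open, each zone uses its cheapest among the chosen.
{P4}: Tring→P4 8·9=72, Dover→P4 3·9=27, Pell→P4 6·22=132, Irby→P4 10·11=110, York→P4 15·20=300, Largo→P4 6·15=90, Upton→P4 2·23=46. Service cost 777.
{P1}: service cost 790
{P3}: service cost 799
Among all 6 size-1 choices, {P4} is lowest.

Choose P4 only; total service cost 777.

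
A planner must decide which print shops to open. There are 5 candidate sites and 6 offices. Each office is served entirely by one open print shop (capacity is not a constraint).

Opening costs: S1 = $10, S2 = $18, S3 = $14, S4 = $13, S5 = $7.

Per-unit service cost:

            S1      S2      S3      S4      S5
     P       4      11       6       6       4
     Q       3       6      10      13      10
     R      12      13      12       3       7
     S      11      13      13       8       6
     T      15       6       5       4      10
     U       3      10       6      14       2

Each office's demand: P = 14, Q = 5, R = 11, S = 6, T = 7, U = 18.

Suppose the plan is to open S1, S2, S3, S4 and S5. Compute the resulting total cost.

Each office is assigned to its cheapest site among the open ones.
{S1, S2, S3, S4, S5}: P→S1 4·14=56, Q→S1 3·5=15, R→S4 3·11=33, S→S5 6·6=36, T→S4 4·7=28, U→S5 2·18=36. Service 204; fixed 62; total 266.

Total cost: 266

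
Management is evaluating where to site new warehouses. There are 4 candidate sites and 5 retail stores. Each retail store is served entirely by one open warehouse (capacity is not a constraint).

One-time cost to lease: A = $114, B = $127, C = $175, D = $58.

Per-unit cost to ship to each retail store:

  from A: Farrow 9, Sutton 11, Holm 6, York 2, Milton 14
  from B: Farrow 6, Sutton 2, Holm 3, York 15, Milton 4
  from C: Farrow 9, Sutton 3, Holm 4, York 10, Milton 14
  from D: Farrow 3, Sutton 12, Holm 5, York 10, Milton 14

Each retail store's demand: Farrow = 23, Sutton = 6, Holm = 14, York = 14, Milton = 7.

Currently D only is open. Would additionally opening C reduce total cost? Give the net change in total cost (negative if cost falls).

No — net change +107 (cost rises by 107).

Current service cost with {D}: 449.
Adding C: each retail store re-picks its cheapest; new service cost 381, saving 68.
Extra fixed cost: 175. Net change = 175 − 68 = 107.
(Totals: 507 → 614.)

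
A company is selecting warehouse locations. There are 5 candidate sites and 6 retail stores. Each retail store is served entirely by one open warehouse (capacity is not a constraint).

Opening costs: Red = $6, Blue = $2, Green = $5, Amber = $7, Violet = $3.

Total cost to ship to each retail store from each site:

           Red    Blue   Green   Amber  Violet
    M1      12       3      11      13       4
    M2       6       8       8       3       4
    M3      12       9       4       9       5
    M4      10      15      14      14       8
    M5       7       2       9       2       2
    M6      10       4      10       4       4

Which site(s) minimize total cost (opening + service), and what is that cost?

For any fixed open set, each retail store goes to its cheapest open site; total = fixed + service.
{Violet}: M1→Violet 4, M2→Violet 4, M3→Violet 5, M4→Violet 8, M5→Violet 2, M6→Violet 4. Service 27; fixed 3; total 30.
{Blue, Violet}: service 26 + fixed 5 = 31
{Green, Violet}: M1→Violet 4, M2→Violet 4, M3→Green 4, M4→Violet 8, M5→Violet 2, M6→Violet 4. Service 26; fixed 8; total 34.
{Red, Blue, Green, Amber, Violet}: service 24 + fixed 23 = 47
No other subset beats 30.

Open Violet only; minimum total cost 30.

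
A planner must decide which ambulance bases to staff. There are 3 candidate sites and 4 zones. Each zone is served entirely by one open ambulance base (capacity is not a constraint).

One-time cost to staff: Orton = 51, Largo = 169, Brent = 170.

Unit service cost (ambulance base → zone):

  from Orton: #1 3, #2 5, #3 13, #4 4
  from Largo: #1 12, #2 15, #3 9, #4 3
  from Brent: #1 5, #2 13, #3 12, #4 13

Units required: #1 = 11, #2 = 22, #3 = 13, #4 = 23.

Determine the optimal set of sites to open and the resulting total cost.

For any fixed open set, each zone goes to its cheapest open site; total = fixed + service.
{Orton}: #1→Orton 3·11=33, #2→Orton 5·22=110, #3→Orton 13·13=169, #4→Orton 4·23=92. Service 404; fixed 51; total 455.
{Orton, Largo}: service 329 + fixed 220 = 549
{Orton, Brent}: #1→Orton 3·11=33, #2→Orton 5·22=110, #3→Brent 12·13=156, #4→Orton 4·23=92. Service 391; fixed 221; total 612.
{Orton, Largo, Brent}: #1→Orton 3·11=33, #2→Orton 5·22=110, #3→Largo 9·13=117, #4→Largo 3·23=69. Service 329; fixed 390; total 719.
No other subset beats 455.

Open Orton only; minimum total cost 455.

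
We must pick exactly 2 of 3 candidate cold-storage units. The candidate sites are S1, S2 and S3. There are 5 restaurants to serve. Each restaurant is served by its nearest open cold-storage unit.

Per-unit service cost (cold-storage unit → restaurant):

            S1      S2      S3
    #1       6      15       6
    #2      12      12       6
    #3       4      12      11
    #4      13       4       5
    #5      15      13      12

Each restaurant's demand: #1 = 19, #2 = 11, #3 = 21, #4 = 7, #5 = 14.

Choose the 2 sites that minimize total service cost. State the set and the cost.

With exactly 2 open, each restaurant uses its cheapest among the chosen.
{S1, S3}: #1→S1 6·19=114, #2→S3 6·11=66, #3→S1 4·21=84, #4→S3 5·7=35, #5→S3 12·14=168. Service cost 467.
{S1, S2}: service cost 540
{S2, S3}: service cost 607
Among all 3 size-2 choices, {S1, S3} is lowest.

Choose S1 and S3; total service cost 467.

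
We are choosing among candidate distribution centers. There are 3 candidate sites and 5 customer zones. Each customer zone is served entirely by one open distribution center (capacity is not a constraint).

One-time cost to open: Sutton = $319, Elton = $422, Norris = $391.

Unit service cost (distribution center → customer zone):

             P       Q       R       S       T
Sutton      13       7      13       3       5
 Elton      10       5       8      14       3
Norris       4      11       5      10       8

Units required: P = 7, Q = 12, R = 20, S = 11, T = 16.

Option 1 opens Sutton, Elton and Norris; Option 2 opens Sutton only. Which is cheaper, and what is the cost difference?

Option 2 is cheaper by 534.

Option 1: {Sutton, Elton, Norris}: P→Norris 4·7=28, Q→Elton 5·12=60, R→Norris 5·20=100, S→Sutton 3·11=33, T→Elton 3·16=48. Service 269; fixed 1132; total 1401.
Option 2: {Sutton}: P→Sutton 13·7=91, Q→Sutton 7·12=84, R→Sutton 13·20=260, S→Sutton 3·11=33, T→Sutton 5·16=80. Service 548; fixed 319; total 867.
Difference: |1401 − 867| = 534.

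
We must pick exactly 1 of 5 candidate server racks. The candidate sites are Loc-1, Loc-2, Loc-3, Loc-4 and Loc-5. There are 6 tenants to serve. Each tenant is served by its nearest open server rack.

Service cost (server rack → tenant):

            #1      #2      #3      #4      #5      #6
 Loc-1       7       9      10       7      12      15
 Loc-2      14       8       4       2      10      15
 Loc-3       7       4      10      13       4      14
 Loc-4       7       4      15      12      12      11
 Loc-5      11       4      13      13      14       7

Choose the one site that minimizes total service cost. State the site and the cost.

Choose Loc-3 only; total service cost 52.

With exactly 1 open, each tenant uses its cheapest among the chosen.
{Loc-3}: #1→Loc-3 7, #2→Loc-3 4, #3→Loc-3 10, #4→Loc-3 13, #5→Loc-3 4, #6→Loc-3 14. Service cost 52.
{Loc-2}: service cost 53
{Loc-1}: service cost 60
Among all 5 size-1 choices, {Loc-3} is lowest.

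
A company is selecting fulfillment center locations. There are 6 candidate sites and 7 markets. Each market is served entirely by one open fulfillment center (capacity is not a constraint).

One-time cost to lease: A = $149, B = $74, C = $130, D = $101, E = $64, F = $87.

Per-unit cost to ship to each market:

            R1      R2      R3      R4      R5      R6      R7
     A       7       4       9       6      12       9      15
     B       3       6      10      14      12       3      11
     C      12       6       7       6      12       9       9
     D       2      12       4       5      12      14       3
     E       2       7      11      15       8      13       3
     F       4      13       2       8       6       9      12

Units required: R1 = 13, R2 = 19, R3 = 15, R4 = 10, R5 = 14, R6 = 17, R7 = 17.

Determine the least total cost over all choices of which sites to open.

Minimum total cost: 661

For any fixed open set, each market goes to its cheapest open site; total = fixed + service.
{B, E, F}: R1→E 2·13=26, R2→B 6·19=114, R3→F 2·15=30, R4→F 8·10=80, R5→F 6·14=84, R6→B 3·17=51, R7→E 3·17=51. Service 436; fixed 225; total 661.
{B, D, F}: R1→D 2·13=26, R2→B 6·19=114, R3→F 2·15=30, R4→D 5·10=50, R5→F 6·14=84, R6→B 3·17=51, R7→D 3·17=51. Service 406; fixed 262; total 668.
{B, D}: service 520 + fixed 175 = 695
{A, B, C, D, E, F}: R1→D 2·13=26, R2→A 4·19=76, R3→F 2·15=30, R4→D 5·10=50, R5→F 6·14=84, R6→B 3·17=51, R7→D 3·17=51. Service 368; fixed 605; total 973.
No other subset beats 661.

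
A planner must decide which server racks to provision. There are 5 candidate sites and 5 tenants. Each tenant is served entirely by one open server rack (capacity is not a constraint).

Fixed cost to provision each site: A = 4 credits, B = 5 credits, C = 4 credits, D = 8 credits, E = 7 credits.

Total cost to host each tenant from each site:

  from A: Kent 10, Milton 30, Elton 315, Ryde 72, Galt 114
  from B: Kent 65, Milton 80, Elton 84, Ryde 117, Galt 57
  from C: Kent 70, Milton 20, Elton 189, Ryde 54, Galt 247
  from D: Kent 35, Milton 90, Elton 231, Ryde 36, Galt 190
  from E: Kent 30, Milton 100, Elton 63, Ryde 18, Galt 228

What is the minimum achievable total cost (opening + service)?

For any fixed open set, each tenant goes to its cheapest open site; total = fixed + service.
{A, B, C, E}: Kent→A 10, Milton→C 20, Elton→E 63, Ryde→E 18, Galt→B 57. Service 168; fixed 20; total 188.
{A, B, E}: service 178 + fixed 16 = 194
{A, B, C, D, E}: service 168 + fixed 28 = 196
{A}: service 541 + fixed 4 = 545
No other subset beats 188.

Minimum total cost: 188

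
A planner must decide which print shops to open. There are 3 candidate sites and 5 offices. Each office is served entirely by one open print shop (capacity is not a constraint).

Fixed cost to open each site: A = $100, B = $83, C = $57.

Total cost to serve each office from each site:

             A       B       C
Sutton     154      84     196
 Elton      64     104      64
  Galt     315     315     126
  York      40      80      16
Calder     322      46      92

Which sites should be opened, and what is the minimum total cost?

Open B and C; minimum total cost 476.

For any fixed open set, each office goes to its cheapest open site; total = fixed + service.
{B, C}: Sutton→B 84, Elton→C 64, Galt→C 126, York→C 16, Calder→B 46. Service 336; fixed 140; total 476.
{C}: Sutton→C 196, Elton→C 64, Galt→C 126, York→C 16, Calder→C 92. Service 494; fixed 57; total 551.
{A, B, C}: service 336 + fixed 240 = 576
No other subset beats 476.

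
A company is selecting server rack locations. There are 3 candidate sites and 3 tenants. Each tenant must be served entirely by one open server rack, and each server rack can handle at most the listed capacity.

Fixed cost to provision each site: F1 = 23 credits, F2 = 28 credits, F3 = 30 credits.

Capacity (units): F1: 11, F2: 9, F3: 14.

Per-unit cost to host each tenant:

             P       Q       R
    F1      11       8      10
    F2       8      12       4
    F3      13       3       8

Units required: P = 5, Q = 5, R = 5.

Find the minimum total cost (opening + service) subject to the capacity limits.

Open {F2, F3}: P→F2 8·5=40, Q→F3 3·5=15, R→F3 8·5=40.
Loads: F2 carries 5/9, F3 carries 10/14. Service 95; fixed 58; total 153.
Next best feasible plan costs 158.

Minimum total cost: 153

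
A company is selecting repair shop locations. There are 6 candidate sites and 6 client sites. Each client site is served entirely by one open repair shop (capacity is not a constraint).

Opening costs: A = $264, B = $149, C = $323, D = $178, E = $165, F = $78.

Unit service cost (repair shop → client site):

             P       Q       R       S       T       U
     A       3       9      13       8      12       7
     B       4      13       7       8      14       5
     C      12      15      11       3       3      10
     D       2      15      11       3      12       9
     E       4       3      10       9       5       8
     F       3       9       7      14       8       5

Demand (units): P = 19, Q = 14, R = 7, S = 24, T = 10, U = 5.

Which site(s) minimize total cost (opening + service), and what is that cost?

For any fixed open set, each client site goes to its cheapest open site; total = fixed + service.
{D, F}: P→D 2·19=38, Q→F 9·14=126, R→F 7·7=49, S→D 3·24=72, T→F 8·10=80, U→F 5·5=25. Service 390; fixed 256; total 646.
{D, E}: P→D 2·19=38, Q→E 3·14=42, R→E 10·7=70, S→D 3·24=72, T→E 5·10=50, U→E 8·5=40. Service 312; fixed 343; total 655.
{E}: service 494 + fixed 165 = 659
{A, B, C, D, E, F}: P→D 2·19=38, Q→E 3·14=42, R→B 7·7=49, S→C 3·24=72, T→C 3·10=30, U→B 5·5=25. Service 256; fixed 1157; total 1413.
No other subset beats 646.

Open D and F; minimum total cost 646.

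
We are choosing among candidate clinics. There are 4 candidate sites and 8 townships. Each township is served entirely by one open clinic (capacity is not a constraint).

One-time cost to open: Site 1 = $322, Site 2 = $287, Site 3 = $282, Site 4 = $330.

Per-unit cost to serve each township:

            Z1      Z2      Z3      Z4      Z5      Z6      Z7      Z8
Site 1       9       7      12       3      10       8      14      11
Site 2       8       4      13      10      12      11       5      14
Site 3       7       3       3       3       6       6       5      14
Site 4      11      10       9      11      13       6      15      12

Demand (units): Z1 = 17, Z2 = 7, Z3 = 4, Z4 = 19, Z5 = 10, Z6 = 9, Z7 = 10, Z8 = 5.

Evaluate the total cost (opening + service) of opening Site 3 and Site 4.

Each township is assigned to its cheapest site among the open ones.
{Site 3, Site 4}: Z1→Site 3 7·17=119, Z2→Site 3 3·7=21, Z3→Site 3 3·4=12, Z4→Site 3 3·19=57, Z5→Site 3 6·10=60, Z6→Site 3 6·9=54, Z7→Site 3 5·10=50, Z8→Site 4 12·5=60. Service 433; fixed 612; total 1045.

Total cost: 1045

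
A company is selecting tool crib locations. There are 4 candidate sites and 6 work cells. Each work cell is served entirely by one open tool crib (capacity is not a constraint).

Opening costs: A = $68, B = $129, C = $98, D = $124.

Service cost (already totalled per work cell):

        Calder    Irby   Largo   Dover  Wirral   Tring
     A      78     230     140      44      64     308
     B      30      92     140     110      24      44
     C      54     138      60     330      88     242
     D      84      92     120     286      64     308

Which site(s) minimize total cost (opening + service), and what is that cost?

For any fixed open set, each work cell goes to its cheapest open site; total = fixed + service.
{B}: Calder→B 30, Irby→B 92, Largo→B 140, Dover→B 110, Wirral→B 24, Tring→B 44. Service 440; fixed 129; total 569.
{A, B}: service 374 + fixed 197 = 571
{B, C}: Calder→B 30, Irby→B 92, Largo→C 60, Dover→B 110, Wirral→B 24, Tring→B 44. Service 360; fixed 227; total 587.
{A, B, C, D}: service 294 + fixed 419 = 713
No other subset beats 569.

Open B only; minimum total cost 569.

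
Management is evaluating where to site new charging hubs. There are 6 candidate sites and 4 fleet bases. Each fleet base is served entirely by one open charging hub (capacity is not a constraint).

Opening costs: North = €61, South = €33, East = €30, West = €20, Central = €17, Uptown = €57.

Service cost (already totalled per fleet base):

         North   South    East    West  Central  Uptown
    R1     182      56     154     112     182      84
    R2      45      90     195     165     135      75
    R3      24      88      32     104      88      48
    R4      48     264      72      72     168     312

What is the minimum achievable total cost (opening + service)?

Minimum total cost: 267

For any fixed open set, each fleet base goes to its cheapest open site; total = fixed + service.
{North, South}: R1→South 56, R2→North 45, R3→North 24, R4→North 48. Service 173; fixed 94; total 267.
{North, South, Central}: service 173 + fixed 111 = 284
{North, South, West}: service 173 + fixed 114 = 287
{North, South, East, West, Central, Uptown}: R1→South 56, R2→North 45, R3→North 24, R4→North 48. Service 173; fixed 218; total 391.
No other subset beats 267.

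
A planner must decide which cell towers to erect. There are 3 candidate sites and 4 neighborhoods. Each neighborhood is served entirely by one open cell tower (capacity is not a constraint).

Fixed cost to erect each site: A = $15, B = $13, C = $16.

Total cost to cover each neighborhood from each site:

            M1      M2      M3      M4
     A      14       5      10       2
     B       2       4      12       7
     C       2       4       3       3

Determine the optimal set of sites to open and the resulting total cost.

Open C only; minimum total cost 28.

For any fixed open set, each neighborhood goes to its cheapest open site; total = fixed + service.
{C}: M1→C 2, M2→C 4, M3→C 3, M4→C 3. Service 12; fixed 16; total 28.
{B}: M1→B 2, M2→B 4, M3→B 12, M4→B 7. Service 25; fixed 13; total 38.
{B, C}: service 12 + fixed 29 = 41
{A, B, C}: service 11 + fixed 44 = 55
(All 7 nonempty subsets were checked; C only is lowest.)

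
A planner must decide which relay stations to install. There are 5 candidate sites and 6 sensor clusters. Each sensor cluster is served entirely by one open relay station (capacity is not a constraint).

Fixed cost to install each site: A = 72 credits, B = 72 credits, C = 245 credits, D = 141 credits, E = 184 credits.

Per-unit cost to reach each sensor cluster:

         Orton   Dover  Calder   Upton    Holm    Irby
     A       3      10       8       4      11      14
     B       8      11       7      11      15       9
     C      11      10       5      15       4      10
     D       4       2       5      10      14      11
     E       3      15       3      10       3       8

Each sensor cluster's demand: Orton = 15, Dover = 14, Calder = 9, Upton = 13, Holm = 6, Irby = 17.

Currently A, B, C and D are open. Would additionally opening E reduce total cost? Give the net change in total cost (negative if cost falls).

Current service cost with {A, B, C, D}: 347.
Adding E: each sensor cluster re-picks its cheapest; new service cost 306, saving 41.
Extra fixed cost: 184. Net change = 184 − 41 = 143.
(Totals: 877 → 1020.)

No — net change +143 (cost rises by 143).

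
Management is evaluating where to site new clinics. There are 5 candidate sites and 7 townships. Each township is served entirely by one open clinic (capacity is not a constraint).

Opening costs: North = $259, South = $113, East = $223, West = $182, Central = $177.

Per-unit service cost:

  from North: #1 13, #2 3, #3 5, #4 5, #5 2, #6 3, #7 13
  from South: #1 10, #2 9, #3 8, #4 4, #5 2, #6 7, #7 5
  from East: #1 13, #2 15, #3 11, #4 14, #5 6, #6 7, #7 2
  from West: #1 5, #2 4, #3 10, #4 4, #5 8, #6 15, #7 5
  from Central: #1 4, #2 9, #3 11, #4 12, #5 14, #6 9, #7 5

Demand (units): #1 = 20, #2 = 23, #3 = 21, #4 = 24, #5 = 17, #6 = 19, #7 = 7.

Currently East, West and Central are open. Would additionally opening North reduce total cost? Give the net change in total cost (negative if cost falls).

Yes — net change −13 (cost falls by 13).

Current service cost with {East, West, Central}: 727.
Adding North: each township re-picks its cheapest; new service cost 455, saving 272.
Extra fixed cost: 259. Net change = 259 − 272 = -13.
(Totals: 1309 → 1296.)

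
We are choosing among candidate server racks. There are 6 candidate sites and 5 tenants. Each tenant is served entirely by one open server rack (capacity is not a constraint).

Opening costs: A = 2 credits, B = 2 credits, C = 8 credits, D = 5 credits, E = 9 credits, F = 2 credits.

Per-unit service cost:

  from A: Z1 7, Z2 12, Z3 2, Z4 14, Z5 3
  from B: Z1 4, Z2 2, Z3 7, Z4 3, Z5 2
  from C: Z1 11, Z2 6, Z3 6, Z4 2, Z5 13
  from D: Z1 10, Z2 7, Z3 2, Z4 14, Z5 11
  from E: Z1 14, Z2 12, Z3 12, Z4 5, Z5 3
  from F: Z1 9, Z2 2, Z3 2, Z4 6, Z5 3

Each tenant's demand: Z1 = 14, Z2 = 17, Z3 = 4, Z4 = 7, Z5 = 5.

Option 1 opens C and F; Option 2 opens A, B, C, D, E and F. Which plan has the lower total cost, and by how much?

Option 1: {C, F}: Z1→F 9·14=126, Z2→F 2·17=34, Z3→F 2·4=8, Z4→C 2·7=14, Z5→F 3·5=15. Service 197; fixed 10; total 207.
Option 2: {A, B, C, D, E, F}: Z1→B 4·14=56, Z2→B 2·17=34, Z3→A 2·4=8, Z4→C 2·7=14, Z5→B 2·5=10. Service 122; fixed 28; total 150.
Difference: |207 − 150| = 57.

Option 2 is cheaper by 57.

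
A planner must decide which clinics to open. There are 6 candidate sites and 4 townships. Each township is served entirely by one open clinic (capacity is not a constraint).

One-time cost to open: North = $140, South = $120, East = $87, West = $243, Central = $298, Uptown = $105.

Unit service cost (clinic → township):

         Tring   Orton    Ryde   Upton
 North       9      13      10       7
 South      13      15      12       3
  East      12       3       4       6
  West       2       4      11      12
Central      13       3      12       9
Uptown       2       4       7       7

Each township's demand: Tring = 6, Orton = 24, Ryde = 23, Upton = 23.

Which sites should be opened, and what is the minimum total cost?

For any fixed open set, each township goes to its cheapest open site; total = fixed + service.
{East}: Tring→East 12·6=72, Orton→East 3·24=72, Ryde→East 4·23=92, Upton→East 6·23=138. Service 374; fixed 87; total 461.
{East, Uptown}: service 314 + fixed 192 = 506
{South, East}: service 305 + fixed 207 = 512
{North, South, East, West, Central, Uptown}: service 245 + fixed 993 = 1238
No other subset beats 461.

Open East only; minimum total cost 461.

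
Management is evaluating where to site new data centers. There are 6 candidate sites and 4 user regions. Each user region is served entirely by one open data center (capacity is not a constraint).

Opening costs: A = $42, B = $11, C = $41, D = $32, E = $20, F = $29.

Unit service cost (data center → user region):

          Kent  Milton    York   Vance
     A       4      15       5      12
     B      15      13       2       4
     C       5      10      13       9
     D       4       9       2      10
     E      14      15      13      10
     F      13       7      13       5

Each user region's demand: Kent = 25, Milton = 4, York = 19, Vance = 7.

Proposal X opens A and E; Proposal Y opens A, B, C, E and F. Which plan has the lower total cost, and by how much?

Proposal Y is cheaper by 50.

Proposal X: {A, E}: Kent→A 4·25=100, Milton→A 15·4=60, York→A 5·19=95, Vance→E 10·7=70. Service 325; fixed 62; total 387.
Proposal Y: {A, B, C, E, F}: Kent→A 4·25=100, Milton→F 7·4=28, York→B 2·19=38, Vance→B 4·7=28. Service 194; fixed 143; total 337.
Difference: |387 − 337| = 50.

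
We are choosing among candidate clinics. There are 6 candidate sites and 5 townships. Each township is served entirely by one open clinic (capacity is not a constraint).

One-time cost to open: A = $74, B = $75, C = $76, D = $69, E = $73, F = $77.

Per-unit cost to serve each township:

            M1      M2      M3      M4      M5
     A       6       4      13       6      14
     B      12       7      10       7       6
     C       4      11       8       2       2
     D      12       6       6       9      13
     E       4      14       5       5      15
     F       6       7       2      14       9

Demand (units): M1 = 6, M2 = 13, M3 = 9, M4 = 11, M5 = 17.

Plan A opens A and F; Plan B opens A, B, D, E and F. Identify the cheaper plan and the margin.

Plan A: {A, F}: M1→A 6·6=36, M2→A 4·13=52, M3→F 2·9=18, M4→A 6·11=66, M5→F 9·17=153. Service 325; fixed 151; total 476.
Plan B: {A, B, D, E, F}: M1→E 4·6=24, M2→A 4·13=52, M3→F 2·9=18, M4→E 5·11=55, M5→B 6·17=102. Service 251; fixed 368; total 619.
Difference: |476 − 619| = 143.

Plan A is cheaper by 143.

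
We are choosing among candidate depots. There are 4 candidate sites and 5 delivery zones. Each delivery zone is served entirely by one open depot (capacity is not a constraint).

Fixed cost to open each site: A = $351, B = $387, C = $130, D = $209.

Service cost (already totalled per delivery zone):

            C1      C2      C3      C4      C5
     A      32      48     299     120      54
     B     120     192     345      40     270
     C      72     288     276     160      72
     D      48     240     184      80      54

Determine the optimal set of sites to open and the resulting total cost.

For any fixed open set, each delivery zone goes to its cheapest open site; total = fixed + service.
{D}: C1→D 48, C2→D 240, C3→D 184, C4→D 80, C5→D 54. Service 606; fixed 209; total 815.
{A}: C1→A 32, C2→A 48, C3→A 299, C4→A 120, C5→A 54. Service 553; fixed 351; total 904.
{C, D}: service 606 + fixed 339 = 945
{A, B, C, D}: service 358 + fixed 1077 = 1435
(All 15 nonempty subsets were checked; D only is lowest.)

Open D only; minimum total cost 815.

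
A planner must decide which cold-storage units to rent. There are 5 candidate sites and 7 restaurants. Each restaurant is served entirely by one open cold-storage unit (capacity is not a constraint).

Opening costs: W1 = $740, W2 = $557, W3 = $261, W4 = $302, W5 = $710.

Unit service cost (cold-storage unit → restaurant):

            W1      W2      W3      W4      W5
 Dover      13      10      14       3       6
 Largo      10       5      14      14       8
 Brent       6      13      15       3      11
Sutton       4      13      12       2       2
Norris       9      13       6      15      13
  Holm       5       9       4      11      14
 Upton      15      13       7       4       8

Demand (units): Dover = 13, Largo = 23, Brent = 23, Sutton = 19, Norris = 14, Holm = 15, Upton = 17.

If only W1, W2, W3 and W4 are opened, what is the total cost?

Total cost: 2333

Each restaurant is assigned to its cheapest site among the open ones.
{W1, W2, W3, W4}: Dover→W4 3·13=39, Largo→W2 5·23=115, Brent→W4 3·23=69, Sutton→W4 2·19=38, Norris→W3 6·14=84, Holm→W3 4·15=60, Upton→W4 4·17=68. Service 473; fixed 1860; total 2333.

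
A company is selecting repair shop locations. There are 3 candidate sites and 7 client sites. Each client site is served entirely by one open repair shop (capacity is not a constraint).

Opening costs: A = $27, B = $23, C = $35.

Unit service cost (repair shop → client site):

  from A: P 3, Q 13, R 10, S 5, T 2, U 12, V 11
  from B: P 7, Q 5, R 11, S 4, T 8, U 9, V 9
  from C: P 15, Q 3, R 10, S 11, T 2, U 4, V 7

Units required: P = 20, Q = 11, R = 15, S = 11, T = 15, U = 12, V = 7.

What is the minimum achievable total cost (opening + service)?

For any fixed open set, each client site goes to its cheapest open site; total = fixed + service.
{A, C}: P→A 3·20=60, Q→C 3·11=33, R→A 10·15=150, S→A 5·11=55, T→A 2·15=30, U→C 4·12=48, V→C 7·7=49. Service 425; fixed 62; total 487.
{A, B, C}: P→A 3·20=60, Q→C 3·11=33, R→A 10·15=150, S→B 4·11=44, T→A 2·15=30, U→C 4·12=48, V→C 7·7=49. Service 414; fixed 85; total 499.
{B, C}: P→B 7·20=140, Q→C 3·11=33, R→C 10·15=150, S→B 4·11=44, T→C 2·15=30, U→C 4·12=48, V→C 7·7=49. Service 494; fixed 58; total 552.
{B}: service 695 + fixed 23 = 718
No other subset beats 487.

Minimum total cost: 487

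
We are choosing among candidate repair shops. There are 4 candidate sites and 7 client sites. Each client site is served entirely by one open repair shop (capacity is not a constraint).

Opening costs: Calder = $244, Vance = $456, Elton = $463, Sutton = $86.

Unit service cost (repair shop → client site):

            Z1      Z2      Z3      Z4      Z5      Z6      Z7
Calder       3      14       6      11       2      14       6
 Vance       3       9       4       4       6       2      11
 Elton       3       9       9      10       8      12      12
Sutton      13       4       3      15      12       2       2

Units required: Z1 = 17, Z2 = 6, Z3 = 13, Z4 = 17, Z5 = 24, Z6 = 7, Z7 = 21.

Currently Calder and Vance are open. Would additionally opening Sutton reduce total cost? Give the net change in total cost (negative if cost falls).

Yes — net change −41 (cost falls by 41).

Current service cost with {Calder, Vance}: 413.
Adding Sutton: each client site re-picks its cheapest; new service cost 286, saving 127.
Extra fixed cost: 86. Net change = 86 − 127 = -41.
(Totals: 1113 → 1072.)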